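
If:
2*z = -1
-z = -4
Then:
No Solution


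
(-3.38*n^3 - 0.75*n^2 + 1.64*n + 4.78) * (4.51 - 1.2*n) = 4.056*n^4 - 14.3438*n^3 - 5.3505*n^2 + 1.6604*n + 21.5578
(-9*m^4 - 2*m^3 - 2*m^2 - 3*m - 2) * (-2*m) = 18*m^5 + 4*m^4 + 4*m^3 + 6*m^2 + 4*m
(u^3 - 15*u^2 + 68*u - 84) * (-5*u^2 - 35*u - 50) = -5*u^5 + 40*u^4 + 135*u^3 - 1210*u^2 - 460*u + 4200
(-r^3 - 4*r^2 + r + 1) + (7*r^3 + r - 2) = 6*r^3 - 4*r^2 + 2*r - 1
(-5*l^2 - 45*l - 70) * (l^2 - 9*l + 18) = -5*l^4 + 245*l^2 - 180*l - 1260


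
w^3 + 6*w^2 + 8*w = w*(w + 2)*(w + 4)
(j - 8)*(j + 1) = j^2 - 7*j - 8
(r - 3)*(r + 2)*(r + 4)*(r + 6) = r^4 + 9*r^3 + 8*r^2 - 84*r - 144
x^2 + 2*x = x*(x + 2)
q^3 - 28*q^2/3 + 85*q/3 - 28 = (q - 4)*(q - 3)*(q - 7/3)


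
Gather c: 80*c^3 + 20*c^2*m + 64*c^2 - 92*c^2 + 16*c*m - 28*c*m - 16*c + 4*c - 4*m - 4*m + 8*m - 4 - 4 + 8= 80*c^3 + c^2*(20*m - 28) + c*(-12*m - 12)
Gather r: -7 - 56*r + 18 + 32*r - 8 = 3 - 24*r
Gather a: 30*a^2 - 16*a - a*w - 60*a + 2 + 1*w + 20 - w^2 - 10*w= 30*a^2 + a*(-w - 76) - w^2 - 9*w + 22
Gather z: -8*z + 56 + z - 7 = 49 - 7*z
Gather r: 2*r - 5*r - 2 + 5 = 3 - 3*r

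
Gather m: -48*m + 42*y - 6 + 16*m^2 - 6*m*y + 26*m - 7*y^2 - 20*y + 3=16*m^2 + m*(-6*y - 22) - 7*y^2 + 22*y - 3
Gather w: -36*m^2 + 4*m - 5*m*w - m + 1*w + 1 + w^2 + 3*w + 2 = -36*m^2 + 3*m + w^2 + w*(4 - 5*m) + 3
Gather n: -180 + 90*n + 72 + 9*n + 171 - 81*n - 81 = 18*n - 18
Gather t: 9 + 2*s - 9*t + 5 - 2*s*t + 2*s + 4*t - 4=4*s + t*(-2*s - 5) + 10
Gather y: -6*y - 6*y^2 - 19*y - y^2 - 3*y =-7*y^2 - 28*y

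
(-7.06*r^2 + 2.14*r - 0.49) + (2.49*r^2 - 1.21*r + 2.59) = -4.57*r^2 + 0.93*r + 2.1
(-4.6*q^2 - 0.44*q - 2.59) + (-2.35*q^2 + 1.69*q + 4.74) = -6.95*q^2 + 1.25*q + 2.15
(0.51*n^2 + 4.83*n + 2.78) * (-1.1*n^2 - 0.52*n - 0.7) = -0.561*n^4 - 5.5782*n^3 - 5.9266*n^2 - 4.8266*n - 1.946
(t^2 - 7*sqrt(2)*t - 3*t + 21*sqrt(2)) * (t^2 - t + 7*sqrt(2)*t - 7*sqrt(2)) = t^4 - 4*t^3 - 95*t^2 + 392*t - 294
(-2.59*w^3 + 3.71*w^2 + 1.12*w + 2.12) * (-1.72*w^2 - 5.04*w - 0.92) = 4.4548*w^5 + 6.6724*w^4 - 18.242*w^3 - 12.7044*w^2 - 11.7152*w - 1.9504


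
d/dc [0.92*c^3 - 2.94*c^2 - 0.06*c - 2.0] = 2.76*c^2 - 5.88*c - 0.06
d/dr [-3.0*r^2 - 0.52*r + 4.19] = -6.0*r - 0.52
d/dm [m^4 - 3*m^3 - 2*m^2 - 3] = m*(4*m^2 - 9*m - 4)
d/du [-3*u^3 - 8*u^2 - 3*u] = -9*u^2 - 16*u - 3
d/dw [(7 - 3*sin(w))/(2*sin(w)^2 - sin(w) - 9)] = (6*sin(w)^2 - 28*sin(w) + 34)*cos(w)/(sin(w) + cos(2*w) + 8)^2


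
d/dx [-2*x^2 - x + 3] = -4*x - 1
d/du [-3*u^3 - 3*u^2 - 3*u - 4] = -9*u^2 - 6*u - 3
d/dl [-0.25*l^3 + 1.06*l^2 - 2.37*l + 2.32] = -0.75*l^2 + 2.12*l - 2.37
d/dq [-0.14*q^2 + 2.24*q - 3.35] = 2.24 - 0.28*q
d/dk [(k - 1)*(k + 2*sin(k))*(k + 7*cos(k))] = (1 - k)*(k + 2*sin(k))*(7*sin(k) - 1) + (k - 1)*(k + 7*cos(k))*(2*cos(k) + 1) + (k + 2*sin(k))*(k + 7*cos(k))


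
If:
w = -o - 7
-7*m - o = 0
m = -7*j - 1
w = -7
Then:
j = -1/7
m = 0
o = 0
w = -7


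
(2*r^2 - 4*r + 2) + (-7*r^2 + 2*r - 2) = -5*r^2 - 2*r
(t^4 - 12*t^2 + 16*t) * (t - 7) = t^5 - 7*t^4 - 12*t^3 + 100*t^2 - 112*t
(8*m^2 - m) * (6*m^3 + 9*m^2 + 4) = 48*m^5 + 66*m^4 - 9*m^3 + 32*m^2 - 4*m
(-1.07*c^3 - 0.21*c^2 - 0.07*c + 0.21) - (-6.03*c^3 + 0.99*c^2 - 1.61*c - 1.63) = 4.96*c^3 - 1.2*c^2 + 1.54*c + 1.84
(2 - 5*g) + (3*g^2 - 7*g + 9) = 3*g^2 - 12*g + 11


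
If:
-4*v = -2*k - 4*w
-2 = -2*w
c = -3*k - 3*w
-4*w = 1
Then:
No Solution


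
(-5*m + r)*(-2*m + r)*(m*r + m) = 10*m^3*r + 10*m^3 - 7*m^2*r^2 - 7*m^2*r + m*r^3 + m*r^2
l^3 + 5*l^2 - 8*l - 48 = (l - 3)*(l + 4)^2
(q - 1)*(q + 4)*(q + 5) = q^3 + 8*q^2 + 11*q - 20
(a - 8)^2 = a^2 - 16*a + 64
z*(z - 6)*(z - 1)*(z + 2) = z^4 - 5*z^3 - 8*z^2 + 12*z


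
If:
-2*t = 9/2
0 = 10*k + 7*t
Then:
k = 63/40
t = -9/4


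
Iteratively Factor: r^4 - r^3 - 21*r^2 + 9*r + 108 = (r - 3)*(r^3 + 2*r^2 - 15*r - 36) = (r - 3)*(r + 3)*(r^2 - r - 12) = (r - 3)*(r + 3)^2*(r - 4)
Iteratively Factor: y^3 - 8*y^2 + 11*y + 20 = (y + 1)*(y^2 - 9*y + 20) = (y - 5)*(y + 1)*(y - 4)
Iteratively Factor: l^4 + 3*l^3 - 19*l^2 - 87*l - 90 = (l + 3)*(l^3 - 19*l - 30) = (l + 3)^2*(l^2 - 3*l - 10) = (l - 5)*(l + 3)^2*(l + 2)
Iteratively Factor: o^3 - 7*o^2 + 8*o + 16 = (o - 4)*(o^2 - 3*o - 4) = (o - 4)^2*(o + 1)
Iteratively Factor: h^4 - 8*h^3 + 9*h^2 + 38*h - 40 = (h - 4)*(h^3 - 4*h^2 - 7*h + 10) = (h - 5)*(h - 4)*(h^2 + h - 2) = (h - 5)*(h - 4)*(h - 1)*(h + 2)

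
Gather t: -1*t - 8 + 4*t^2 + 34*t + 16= 4*t^2 + 33*t + 8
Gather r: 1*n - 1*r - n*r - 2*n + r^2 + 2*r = -n + r^2 + r*(1 - n)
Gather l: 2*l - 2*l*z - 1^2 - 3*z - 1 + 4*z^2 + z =l*(2 - 2*z) + 4*z^2 - 2*z - 2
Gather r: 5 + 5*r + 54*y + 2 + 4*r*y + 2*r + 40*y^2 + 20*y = r*(4*y + 7) + 40*y^2 + 74*y + 7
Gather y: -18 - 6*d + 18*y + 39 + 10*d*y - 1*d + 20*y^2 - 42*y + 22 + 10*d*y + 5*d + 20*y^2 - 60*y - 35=-2*d + 40*y^2 + y*(20*d - 84) + 8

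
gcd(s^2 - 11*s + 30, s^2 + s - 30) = s - 5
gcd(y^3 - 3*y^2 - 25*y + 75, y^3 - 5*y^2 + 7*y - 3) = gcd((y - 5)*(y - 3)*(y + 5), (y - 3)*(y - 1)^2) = y - 3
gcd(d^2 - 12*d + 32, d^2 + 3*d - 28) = d - 4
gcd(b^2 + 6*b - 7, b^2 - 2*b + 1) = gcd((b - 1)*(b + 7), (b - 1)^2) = b - 1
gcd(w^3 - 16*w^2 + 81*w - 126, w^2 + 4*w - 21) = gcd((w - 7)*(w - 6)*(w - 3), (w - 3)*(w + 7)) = w - 3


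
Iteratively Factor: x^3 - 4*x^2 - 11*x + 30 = (x - 2)*(x^2 - 2*x - 15) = (x - 5)*(x - 2)*(x + 3)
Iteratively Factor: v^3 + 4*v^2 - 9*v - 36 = (v - 3)*(v^2 + 7*v + 12) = (v - 3)*(v + 4)*(v + 3)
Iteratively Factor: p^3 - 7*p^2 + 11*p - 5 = (p - 1)*(p^2 - 6*p + 5) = (p - 1)^2*(p - 5)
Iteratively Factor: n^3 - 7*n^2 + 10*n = (n)*(n^2 - 7*n + 10) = n*(n - 5)*(n - 2)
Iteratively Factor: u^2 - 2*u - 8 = (u - 4)*(u + 2)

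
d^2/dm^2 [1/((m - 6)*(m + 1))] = 2*((m - 6)^2 + (m - 6)*(m + 1) + (m + 1)^2)/((m - 6)^3*(m + 1)^3)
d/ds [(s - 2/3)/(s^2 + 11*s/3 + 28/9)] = 9*(-9*s^2 + 12*s + 50)/(81*s^4 + 594*s^3 + 1593*s^2 + 1848*s + 784)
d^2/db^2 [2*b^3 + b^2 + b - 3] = 12*b + 2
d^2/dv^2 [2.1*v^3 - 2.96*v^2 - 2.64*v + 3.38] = 12.6*v - 5.92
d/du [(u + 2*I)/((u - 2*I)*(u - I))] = (-u^2 - 4*I*u - 8)/(u^4 - 6*I*u^3 - 13*u^2 + 12*I*u + 4)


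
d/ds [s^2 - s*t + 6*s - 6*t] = 2*s - t + 6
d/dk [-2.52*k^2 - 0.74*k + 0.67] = -5.04*k - 0.74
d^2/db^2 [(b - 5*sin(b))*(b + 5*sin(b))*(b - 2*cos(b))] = 2*b^2*cos(b) + 8*b*sin(b) - 50*b*cos(2*b) + 6*b - 50*sin(2*b) - 33*cos(b)/2 + 225*cos(3*b)/2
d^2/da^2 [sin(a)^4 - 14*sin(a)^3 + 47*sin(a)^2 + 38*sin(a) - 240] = -16*sin(a)^4 + 126*sin(a)^3 - 176*sin(a)^2 - 122*sin(a) + 94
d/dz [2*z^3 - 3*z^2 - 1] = 6*z*(z - 1)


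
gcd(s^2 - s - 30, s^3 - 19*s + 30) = s + 5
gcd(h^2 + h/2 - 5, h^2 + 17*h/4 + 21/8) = 1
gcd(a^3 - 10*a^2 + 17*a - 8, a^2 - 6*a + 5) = a - 1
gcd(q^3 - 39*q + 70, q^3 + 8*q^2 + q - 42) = q^2 + 5*q - 14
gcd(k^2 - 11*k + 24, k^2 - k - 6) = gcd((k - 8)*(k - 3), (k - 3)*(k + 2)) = k - 3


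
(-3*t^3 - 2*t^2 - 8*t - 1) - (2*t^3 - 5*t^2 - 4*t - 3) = -5*t^3 + 3*t^2 - 4*t + 2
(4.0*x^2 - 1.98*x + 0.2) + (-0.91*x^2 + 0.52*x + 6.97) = 3.09*x^2 - 1.46*x + 7.17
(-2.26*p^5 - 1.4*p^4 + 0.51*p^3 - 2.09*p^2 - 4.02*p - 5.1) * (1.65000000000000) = -3.729*p^5 - 2.31*p^4 + 0.8415*p^3 - 3.4485*p^2 - 6.633*p - 8.415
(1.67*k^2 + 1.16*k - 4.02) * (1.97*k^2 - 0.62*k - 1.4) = 3.2899*k^4 + 1.2498*k^3 - 10.9766*k^2 + 0.8684*k + 5.628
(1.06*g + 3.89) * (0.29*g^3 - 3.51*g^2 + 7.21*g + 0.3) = 0.3074*g^4 - 2.5925*g^3 - 6.0113*g^2 + 28.3649*g + 1.167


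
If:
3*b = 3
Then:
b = 1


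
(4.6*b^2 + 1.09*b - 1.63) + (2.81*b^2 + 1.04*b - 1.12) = 7.41*b^2 + 2.13*b - 2.75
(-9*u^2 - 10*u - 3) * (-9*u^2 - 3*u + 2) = 81*u^4 + 117*u^3 + 39*u^2 - 11*u - 6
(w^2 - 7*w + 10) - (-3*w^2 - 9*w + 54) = 4*w^2 + 2*w - 44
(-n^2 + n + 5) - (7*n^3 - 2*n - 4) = -7*n^3 - n^2 + 3*n + 9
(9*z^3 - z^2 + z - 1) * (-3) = -27*z^3 + 3*z^2 - 3*z + 3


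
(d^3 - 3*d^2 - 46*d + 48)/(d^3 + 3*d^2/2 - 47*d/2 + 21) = 2*(d - 8)/(2*d - 7)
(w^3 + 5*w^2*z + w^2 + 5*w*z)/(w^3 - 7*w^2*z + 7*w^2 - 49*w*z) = (w^2 + 5*w*z + w + 5*z)/(w^2 - 7*w*z + 7*w - 49*z)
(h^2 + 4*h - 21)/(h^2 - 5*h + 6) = (h + 7)/(h - 2)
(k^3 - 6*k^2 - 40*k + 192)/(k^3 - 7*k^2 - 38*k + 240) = (k - 4)/(k - 5)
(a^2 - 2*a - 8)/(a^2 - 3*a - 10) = (a - 4)/(a - 5)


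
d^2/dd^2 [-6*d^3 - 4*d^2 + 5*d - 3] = -36*d - 8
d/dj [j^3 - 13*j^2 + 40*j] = 3*j^2 - 26*j + 40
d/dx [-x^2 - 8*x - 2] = -2*x - 8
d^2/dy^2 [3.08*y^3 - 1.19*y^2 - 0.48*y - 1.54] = 18.48*y - 2.38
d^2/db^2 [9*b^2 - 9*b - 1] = 18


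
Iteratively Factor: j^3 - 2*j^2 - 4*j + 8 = (j + 2)*(j^2 - 4*j + 4) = (j - 2)*(j + 2)*(j - 2)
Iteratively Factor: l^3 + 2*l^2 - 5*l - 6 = (l + 1)*(l^2 + l - 6) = (l + 1)*(l + 3)*(l - 2)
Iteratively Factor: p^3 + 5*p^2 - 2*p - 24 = (p + 3)*(p^2 + 2*p - 8) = (p + 3)*(p + 4)*(p - 2)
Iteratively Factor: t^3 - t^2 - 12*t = (t - 4)*(t^2 + 3*t) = (t - 4)*(t + 3)*(t)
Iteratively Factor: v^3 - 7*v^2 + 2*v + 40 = (v + 2)*(v^2 - 9*v + 20) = (v - 4)*(v + 2)*(v - 5)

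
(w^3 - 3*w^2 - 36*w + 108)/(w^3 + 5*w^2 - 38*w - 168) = (w^2 + 3*w - 18)/(w^2 + 11*w + 28)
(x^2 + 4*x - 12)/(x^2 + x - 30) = (x - 2)/(x - 5)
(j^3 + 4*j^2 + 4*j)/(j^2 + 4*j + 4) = j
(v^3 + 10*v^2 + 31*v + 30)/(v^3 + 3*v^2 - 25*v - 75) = (v + 2)/(v - 5)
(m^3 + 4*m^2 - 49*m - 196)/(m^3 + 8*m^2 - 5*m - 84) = (m - 7)/(m - 3)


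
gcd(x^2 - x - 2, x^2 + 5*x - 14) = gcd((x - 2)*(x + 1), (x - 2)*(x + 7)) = x - 2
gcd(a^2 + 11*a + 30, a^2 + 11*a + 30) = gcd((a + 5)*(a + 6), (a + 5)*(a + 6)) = a^2 + 11*a + 30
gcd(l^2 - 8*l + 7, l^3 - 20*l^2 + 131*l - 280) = l - 7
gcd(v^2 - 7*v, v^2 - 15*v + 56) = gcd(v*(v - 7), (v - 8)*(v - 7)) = v - 7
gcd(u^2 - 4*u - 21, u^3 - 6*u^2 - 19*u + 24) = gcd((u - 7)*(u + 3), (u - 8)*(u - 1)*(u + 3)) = u + 3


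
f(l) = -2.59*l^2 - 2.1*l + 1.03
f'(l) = -5.18*l - 2.1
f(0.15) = 0.66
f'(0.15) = -2.88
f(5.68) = -94.46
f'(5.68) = -31.52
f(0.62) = -1.27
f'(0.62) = -5.31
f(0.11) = 0.77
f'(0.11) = -2.67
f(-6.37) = -90.69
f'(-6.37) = 30.90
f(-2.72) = -12.42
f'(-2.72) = 11.99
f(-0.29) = 1.42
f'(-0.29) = -0.60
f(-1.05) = 0.38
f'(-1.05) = 3.34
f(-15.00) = -550.22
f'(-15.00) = 75.60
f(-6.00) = -79.61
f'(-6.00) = 28.98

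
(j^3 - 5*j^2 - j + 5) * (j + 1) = j^4 - 4*j^3 - 6*j^2 + 4*j + 5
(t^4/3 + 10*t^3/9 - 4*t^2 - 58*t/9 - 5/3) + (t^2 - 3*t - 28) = t^4/3 + 10*t^3/9 - 3*t^2 - 85*t/9 - 89/3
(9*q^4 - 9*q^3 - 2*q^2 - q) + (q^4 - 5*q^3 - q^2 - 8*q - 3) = 10*q^4 - 14*q^3 - 3*q^2 - 9*q - 3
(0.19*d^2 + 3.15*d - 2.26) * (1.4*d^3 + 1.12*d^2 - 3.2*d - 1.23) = 0.266*d^5 + 4.6228*d^4 - 0.244*d^3 - 12.8449*d^2 + 3.3575*d + 2.7798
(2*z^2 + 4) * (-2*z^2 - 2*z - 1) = -4*z^4 - 4*z^3 - 10*z^2 - 8*z - 4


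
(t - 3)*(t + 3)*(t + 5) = t^3 + 5*t^2 - 9*t - 45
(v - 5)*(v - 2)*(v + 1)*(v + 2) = v^4 - 4*v^3 - 9*v^2 + 16*v + 20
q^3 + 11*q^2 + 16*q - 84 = (q - 2)*(q + 6)*(q + 7)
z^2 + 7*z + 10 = (z + 2)*(z + 5)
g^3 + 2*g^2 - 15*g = g*(g - 3)*(g + 5)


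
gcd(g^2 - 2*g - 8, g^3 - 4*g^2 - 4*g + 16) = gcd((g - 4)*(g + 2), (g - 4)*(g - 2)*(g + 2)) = g^2 - 2*g - 8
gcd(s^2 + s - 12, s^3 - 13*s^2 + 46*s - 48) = s - 3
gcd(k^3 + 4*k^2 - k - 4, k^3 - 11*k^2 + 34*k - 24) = k - 1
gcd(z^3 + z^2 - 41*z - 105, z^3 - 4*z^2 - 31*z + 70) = z^2 - 2*z - 35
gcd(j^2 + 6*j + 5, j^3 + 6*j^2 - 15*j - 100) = j + 5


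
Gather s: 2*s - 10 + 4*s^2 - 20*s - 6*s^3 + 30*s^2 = -6*s^3 + 34*s^2 - 18*s - 10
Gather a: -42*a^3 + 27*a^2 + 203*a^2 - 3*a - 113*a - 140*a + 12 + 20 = -42*a^3 + 230*a^2 - 256*a + 32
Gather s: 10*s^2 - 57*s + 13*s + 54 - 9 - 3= 10*s^2 - 44*s + 42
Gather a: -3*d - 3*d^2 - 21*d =-3*d^2 - 24*d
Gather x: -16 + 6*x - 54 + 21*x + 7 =27*x - 63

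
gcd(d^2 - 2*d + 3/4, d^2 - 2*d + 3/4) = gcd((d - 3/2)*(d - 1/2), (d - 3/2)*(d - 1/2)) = d^2 - 2*d + 3/4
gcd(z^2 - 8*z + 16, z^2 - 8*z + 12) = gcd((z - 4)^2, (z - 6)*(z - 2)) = 1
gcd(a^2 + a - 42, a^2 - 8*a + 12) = a - 6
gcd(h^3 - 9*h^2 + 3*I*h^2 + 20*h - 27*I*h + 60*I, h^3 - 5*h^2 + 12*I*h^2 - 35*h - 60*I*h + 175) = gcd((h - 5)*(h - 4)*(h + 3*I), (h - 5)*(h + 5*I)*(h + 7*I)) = h - 5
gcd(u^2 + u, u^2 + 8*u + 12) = 1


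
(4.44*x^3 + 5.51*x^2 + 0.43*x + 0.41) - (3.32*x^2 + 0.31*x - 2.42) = 4.44*x^3 + 2.19*x^2 + 0.12*x + 2.83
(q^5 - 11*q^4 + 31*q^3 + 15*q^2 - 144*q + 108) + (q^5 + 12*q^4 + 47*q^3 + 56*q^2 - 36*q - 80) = 2*q^5 + q^4 + 78*q^3 + 71*q^2 - 180*q + 28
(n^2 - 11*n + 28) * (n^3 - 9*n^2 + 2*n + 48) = n^5 - 20*n^4 + 129*n^3 - 226*n^2 - 472*n + 1344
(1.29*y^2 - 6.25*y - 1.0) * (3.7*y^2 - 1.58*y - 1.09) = 4.773*y^4 - 25.1632*y^3 + 4.7689*y^2 + 8.3925*y + 1.09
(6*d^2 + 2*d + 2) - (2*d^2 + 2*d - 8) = 4*d^2 + 10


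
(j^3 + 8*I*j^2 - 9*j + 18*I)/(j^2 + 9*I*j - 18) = j - I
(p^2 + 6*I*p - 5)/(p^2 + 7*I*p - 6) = (p + 5*I)/(p + 6*I)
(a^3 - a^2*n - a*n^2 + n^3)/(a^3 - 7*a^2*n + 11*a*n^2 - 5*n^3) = (a + n)/(a - 5*n)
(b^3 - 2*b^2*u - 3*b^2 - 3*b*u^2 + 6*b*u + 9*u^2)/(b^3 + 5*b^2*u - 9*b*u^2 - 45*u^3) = (b^2 + b*u - 3*b - 3*u)/(b^2 + 8*b*u + 15*u^2)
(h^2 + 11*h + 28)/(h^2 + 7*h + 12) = (h + 7)/(h + 3)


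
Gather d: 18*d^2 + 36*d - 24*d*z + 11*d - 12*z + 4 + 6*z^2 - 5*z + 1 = 18*d^2 + d*(47 - 24*z) + 6*z^2 - 17*z + 5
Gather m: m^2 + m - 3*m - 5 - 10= m^2 - 2*m - 15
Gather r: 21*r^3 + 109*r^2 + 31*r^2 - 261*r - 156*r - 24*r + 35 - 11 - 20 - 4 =21*r^3 + 140*r^2 - 441*r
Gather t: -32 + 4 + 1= -27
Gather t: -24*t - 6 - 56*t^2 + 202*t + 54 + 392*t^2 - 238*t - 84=336*t^2 - 60*t - 36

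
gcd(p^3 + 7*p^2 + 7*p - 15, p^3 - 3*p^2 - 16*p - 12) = 1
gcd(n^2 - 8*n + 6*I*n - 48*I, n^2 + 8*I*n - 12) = n + 6*I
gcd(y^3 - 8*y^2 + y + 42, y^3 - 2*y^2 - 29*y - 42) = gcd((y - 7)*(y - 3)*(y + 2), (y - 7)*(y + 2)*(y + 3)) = y^2 - 5*y - 14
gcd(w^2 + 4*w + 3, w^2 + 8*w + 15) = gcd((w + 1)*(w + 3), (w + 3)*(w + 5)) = w + 3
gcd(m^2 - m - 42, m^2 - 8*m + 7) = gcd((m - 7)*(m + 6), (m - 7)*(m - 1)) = m - 7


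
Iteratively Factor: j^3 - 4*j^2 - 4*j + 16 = (j - 4)*(j^2 - 4) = (j - 4)*(j + 2)*(j - 2)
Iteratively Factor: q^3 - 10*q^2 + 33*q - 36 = (q - 3)*(q^2 - 7*q + 12) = (q - 3)^2*(q - 4)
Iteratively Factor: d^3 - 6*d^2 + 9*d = (d - 3)*(d^2 - 3*d) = (d - 3)^2*(d)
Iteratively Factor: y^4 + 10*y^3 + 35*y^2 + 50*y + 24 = (y + 4)*(y^3 + 6*y^2 + 11*y + 6) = (y + 3)*(y + 4)*(y^2 + 3*y + 2) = (y + 2)*(y + 3)*(y + 4)*(y + 1)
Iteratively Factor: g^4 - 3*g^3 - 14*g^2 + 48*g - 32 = (g - 4)*(g^3 + g^2 - 10*g + 8) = (g - 4)*(g - 1)*(g^2 + 2*g - 8) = (g - 4)*(g - 2)*(g - 1)*(g + 4)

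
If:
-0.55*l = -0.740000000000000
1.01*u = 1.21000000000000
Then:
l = 1.35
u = 1.20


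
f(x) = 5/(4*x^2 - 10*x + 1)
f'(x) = 5*(10 - 8*x)/(4*x^2 - 10*x + 1)^2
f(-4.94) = 0.03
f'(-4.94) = 0.01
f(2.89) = 0.91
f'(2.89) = -2.16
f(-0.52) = 0.69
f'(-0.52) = 1.34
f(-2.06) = 0.13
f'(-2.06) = 0.09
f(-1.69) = 0.17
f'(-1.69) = 0.14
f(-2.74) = 0.09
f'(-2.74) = 0.05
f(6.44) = 0.05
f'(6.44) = -0.02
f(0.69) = -1.25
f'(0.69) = 1.40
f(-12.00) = 0.01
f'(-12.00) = 0.00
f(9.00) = 0.02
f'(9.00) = -0.00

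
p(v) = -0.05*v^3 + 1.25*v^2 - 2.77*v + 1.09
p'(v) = -0.15*v^2 + 2.5*v - 2.77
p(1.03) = -0.49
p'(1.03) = -0.35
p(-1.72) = 9.81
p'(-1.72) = -7.51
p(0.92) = -0.44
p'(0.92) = -0.60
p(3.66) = 5.24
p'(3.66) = 4.37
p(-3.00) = 22.00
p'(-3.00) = -11.62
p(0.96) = -0.46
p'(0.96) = -0.51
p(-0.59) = 3.17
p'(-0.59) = -4.30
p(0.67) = -0.22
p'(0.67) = -1.16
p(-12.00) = 300.73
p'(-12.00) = -54.37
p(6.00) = 18.67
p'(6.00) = 6.83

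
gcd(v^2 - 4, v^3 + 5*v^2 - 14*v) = v - 2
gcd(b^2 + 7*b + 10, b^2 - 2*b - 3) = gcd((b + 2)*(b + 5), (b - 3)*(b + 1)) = 1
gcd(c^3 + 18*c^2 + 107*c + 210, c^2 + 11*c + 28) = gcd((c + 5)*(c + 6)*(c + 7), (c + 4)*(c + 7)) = c + 7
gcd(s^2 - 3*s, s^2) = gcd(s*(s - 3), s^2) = s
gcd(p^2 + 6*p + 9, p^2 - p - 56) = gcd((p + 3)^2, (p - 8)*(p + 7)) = 1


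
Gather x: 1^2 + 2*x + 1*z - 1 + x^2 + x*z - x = x^2 + x*(z + 1) + z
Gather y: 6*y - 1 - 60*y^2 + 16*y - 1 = -60*y^2 + 22*y - 2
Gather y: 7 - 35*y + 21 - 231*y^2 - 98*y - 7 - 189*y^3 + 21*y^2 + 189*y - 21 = -189*y^3 - 210*y^2 + 56*y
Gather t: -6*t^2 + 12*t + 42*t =-6*t^2 + 54*t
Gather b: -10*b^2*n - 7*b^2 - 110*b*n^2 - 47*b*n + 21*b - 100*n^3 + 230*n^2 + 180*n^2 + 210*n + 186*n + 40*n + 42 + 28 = b^2*(-10*n - 7) + b*(-110*n^2 - 47*n + 21) - 100*n^3 + 410*n^2 + 436*n + 70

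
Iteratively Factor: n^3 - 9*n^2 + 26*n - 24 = (n - 3)*(n^2 - 6*n + 8) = (n - 3)*(n - 2)*(n - 4)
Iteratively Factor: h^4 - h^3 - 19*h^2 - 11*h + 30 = (h - 5)*(h^3 + 4*h^2 + h - 6) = (h - 5)*(h + 2)*(h^2 + 2*h - 3) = (h - 5)*(h + 2)*(h + 3)*(h - 1)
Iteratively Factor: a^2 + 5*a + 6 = (a + 3)*(a + 2)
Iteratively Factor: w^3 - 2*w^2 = (w)*(w^2 - 2*w) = w*(w - 2)*(w)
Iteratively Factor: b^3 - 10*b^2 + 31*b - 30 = (b - 2)*(b^2 - 8*b + 15) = (b - 3)*(b - 2)*(b - 5)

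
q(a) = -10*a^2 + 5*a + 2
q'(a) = 5 - 20*a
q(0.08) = 2.34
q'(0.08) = 3.40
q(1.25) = -7.38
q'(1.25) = -20.00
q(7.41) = -510.03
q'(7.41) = -143.20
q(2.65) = -54.98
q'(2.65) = -48.00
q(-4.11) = -187.47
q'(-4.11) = 87.20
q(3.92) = -132.06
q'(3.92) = -73.40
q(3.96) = -135.02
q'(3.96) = -74.20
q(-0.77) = -7.78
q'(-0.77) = 20.40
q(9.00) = -763.00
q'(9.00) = -175.00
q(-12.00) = -1498.00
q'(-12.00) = 245.00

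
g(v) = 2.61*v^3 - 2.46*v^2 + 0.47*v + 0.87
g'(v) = 7.83*v^2 - 4.92*v + 0.47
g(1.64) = 6.54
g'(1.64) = 13.46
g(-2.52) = -57.70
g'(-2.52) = 62.59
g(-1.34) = -10.46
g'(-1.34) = 21.12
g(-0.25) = 0.56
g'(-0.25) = 2.19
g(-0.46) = -0.12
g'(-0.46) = 4.39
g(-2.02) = -31.63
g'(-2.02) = 42.36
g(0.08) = 0.89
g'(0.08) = 0.13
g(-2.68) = -68.30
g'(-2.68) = 69.89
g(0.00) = 0.87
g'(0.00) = 0.47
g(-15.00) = -9368.43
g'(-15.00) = 1836.02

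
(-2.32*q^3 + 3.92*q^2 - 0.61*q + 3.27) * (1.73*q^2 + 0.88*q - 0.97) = -4.0136*q^5 + 4.74*q^4 + 4.6447*q^3 + 1.3179*q^2 + 3.4693*q - 3.1719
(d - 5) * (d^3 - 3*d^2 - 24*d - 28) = d^4 - 8*d^3 - 9*d^2 + 92*d + 140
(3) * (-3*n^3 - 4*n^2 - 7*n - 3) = -9*n^3 - 12*n^2 - 21*n - 9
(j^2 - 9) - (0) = j^2 - 9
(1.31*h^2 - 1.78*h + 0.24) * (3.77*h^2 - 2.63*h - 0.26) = 4.9387*h^4 - 10.1559*h^3 + 5.2456*h^2 - 0.1684*h - 0.0624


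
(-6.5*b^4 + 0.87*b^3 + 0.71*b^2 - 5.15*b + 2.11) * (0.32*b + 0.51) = -2.08*b^5 - 3.0366*b^4 + 0.6709*b^3 - 1.2859*b^2 - 1.9513*b + 1.0761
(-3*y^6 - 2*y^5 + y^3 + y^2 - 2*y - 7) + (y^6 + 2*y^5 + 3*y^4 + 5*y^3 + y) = -2*y^6 + 3*y^4 + 6*y^3 + y^2 - y - 7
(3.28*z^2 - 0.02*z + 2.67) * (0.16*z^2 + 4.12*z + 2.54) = 0.5248*z^4 + 13.5104*z^3 + 8.676*z^2 + 10.9496*z + 6.7818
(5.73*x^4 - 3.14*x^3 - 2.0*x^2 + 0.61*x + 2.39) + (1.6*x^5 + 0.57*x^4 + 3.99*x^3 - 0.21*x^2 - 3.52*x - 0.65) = 1.6*x^5 + 6.3*x^4 + 0.85*x^3 - 2.21*x^2 - 2.91*x + 1.74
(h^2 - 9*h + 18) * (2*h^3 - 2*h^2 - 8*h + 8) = 2*h^5 - 20*h^4 + 46*h^3 + 44*h^2 - 216*h + 144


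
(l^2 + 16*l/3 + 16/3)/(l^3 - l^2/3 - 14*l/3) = (3*l^2 + 16*l + 16)/(l*(3*l^2 - l - 14))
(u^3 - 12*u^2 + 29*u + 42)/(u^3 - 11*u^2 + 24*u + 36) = (u - 7)/(u - 6)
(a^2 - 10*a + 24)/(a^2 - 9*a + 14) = (a^2 - 10*a + 24)/(a^2 - 9*a + 14)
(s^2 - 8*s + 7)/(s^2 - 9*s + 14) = (s - 1)/(s - 2)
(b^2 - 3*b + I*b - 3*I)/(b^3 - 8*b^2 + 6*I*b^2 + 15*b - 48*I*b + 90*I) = (b + I)/(b^2 + b*(-5 + 6*I) - 30*I)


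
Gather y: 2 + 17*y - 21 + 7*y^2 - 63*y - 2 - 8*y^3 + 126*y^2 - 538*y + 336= -8*y^3 + 133*y^2 - 584*y + 315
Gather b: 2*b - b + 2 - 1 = b + 1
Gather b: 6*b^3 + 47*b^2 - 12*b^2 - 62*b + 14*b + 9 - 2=6*b^3 + 35*b^2 - 48*b + 7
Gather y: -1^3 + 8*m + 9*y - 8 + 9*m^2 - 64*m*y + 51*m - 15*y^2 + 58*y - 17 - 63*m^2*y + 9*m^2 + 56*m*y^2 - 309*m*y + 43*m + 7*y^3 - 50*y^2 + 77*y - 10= 18*m^2 + 102*m + 7*y^3 + y^2*(56*m - 65) + y*(-63*m^2 - 373*m + 144) - 36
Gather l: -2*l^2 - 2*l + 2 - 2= -2*l^2 - 2*l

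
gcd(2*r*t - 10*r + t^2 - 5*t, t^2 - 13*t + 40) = t - 5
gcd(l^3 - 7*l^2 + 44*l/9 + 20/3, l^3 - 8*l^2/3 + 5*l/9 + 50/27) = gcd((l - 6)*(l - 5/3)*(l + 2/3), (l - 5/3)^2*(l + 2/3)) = l^2 - l - 10/9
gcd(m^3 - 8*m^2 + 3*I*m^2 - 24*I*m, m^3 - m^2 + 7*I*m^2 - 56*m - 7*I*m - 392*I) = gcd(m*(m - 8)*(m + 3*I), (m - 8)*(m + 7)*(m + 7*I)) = m - 8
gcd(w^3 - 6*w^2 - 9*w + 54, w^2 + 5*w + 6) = w + 3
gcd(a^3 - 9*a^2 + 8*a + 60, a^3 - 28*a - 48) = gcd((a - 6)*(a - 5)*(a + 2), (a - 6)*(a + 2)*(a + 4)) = a^2 - 4*a - 12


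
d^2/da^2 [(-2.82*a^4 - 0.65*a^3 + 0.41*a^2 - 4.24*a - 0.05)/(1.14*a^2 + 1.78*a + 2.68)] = (-7.32974399999999*a^6 - 34.334064*a^5 - 105.303312*a^4 - 228.07216*a^3 - 269.562648*a^2 + 49.104168*a + 46.33124)/(1.481544*a^6 + 6.939864*a^5 + 21.284712*a^4 + 38.269288*a^3 + 50.037744*a^2 + 38.354016*a + 19.248832)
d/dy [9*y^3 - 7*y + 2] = 27*y^2 - 7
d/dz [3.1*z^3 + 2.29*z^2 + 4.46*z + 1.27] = 9.3*z^2 + 4.58*z + 4.46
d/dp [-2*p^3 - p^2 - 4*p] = -6*p^2 - 2*p - 4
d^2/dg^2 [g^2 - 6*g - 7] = 2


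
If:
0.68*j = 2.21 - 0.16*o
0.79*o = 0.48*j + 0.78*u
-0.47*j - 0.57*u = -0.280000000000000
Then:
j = 3.30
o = -0.20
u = -2.23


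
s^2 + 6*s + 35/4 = (s + 5/2)*(s + 7/2)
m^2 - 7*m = m*(m - 7)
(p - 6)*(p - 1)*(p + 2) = p^3 - 5*p^2 - 8*p + 12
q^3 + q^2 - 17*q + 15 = (q - 3)*(q - 1)*(q + 5)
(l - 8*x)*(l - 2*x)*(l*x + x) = l^3*x - 10*l^2*x^2 + l^2*x + 16*l*x^3 - 10*l*x^2 + 16*x^3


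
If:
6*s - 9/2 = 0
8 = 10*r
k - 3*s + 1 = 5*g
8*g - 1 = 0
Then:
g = 1/8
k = 15/8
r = 4/5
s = 3/4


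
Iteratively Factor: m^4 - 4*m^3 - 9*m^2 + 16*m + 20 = (m - 2)*(m^3 - 2*m^2 - 13*m - 10) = (m - 2)*(m + 2)*(m^2 - 4*m - 5) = (m - 5)*(m - 2)*(m + 2)*(m + 1)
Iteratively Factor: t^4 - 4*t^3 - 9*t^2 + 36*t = (t)*(t^3 - 4*t^2 - 9*t + 36) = t*(t - 3)*(t^2 - t - 12) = t*(t - 4)*(t - 3)*(t + 3)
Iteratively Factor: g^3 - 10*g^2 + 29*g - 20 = (g - 1)*(g^2 - 9*g + 20) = (g - 4)*(g - 1)*(g - 5)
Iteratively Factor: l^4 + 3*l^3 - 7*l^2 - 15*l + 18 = (l - 2)*(l^3 + 5*l^2 + 3*l - 9) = (l - 2)*(l - 1)*(l^2 + 6*l + 9) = (l - 2)*(l - 1)*(l + 3)*(l + 3)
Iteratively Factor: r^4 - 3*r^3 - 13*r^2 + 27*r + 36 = (r - 4)*(r^3 + r^2 - 9*r - 9) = (r - 4)*(r - 3)*(r^2 + 4*r + 3) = (r - 4)*(r - 3)*(r + 3)*(r + 1)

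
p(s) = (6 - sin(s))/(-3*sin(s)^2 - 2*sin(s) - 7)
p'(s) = (6 - sin(s))*(6*sin(s)*cos(s) + 2*cos(s))/(-3*sin(s)^2 - 2*sin(s) - 7)^2 - cos(s)/(-3*sin(s)^2 - 2*sin(s) - 7) = (-3*sin(s)^2 + 36*sin(s) + 19)*cos(s)/(3*sin(s)^2 + 2*sin(s) + 7)^2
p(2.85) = -0.73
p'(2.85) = -0.46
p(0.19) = -0.78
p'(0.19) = 0.45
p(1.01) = -0.48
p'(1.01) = 0.21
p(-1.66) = -0.88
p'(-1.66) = 0.03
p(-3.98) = -0.52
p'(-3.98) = -0.29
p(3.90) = -0.95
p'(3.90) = 0.11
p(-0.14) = -0.91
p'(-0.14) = 0.30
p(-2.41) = -0.95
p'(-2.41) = 0.10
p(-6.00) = -0.73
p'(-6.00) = 0.46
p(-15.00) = -0.95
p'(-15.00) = 0.09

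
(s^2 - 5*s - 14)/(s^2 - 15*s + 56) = (s + 2)/(s - 8)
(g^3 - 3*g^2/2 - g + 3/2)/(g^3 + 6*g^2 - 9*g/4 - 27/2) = 2*(g^2 - 1)/(2*g^2 + 15*g + 18)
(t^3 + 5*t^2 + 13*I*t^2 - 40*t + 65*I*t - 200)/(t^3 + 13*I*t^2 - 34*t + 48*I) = (t^2 + 5*t*(1 + I) + 25*I)/(t^2 + 5*I*t + 6)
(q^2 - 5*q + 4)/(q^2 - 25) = (q^2 - 5*q + 4)/(q^2 - 25)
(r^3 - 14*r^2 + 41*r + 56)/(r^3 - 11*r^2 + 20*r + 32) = (r - 7)/(r - 4)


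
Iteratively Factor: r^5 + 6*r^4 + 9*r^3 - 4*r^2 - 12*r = (r)*(r^4 + 6*r^3 + 9*r^2 - 4*r - 12) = r*(r + 2)*(r^3 + 4*r^2 + r - 6) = r*(r + 2)^2*(r^2 + 2*r - 3) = r*(r - 1)*(r + 2)^2*(r + 3)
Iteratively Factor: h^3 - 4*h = (h + 2)*(h^2 - 2*h) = (h - 2)*(h + 2)*(h)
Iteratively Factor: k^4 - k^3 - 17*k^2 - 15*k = (k + 3)*(k^3 - 4*k^2 - 5*k) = (k + 1)*(k + 3)*(k^2 - 5*k) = (k - 5)*(k + 1)*(k + 3)*(k)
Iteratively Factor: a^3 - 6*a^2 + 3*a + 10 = (a - 2)*(a^2 - 4*a - 5) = (a - 5)*(a - 2)*(a + 1)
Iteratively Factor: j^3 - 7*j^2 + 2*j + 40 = (j - 5)*(j^2 - 2*j - 8) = (j - 5)*(j - 4)*(j + 2)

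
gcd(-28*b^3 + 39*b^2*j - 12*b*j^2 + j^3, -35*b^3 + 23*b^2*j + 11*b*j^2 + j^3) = b - j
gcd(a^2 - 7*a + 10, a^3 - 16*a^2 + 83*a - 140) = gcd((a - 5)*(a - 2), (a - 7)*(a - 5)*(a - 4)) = a - 5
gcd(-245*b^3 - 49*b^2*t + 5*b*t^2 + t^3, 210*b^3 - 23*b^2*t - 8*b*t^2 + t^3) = -35*b^2 - 2*b*t + t^2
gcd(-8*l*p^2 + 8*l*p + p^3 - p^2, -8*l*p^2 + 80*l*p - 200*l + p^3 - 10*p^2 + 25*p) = -8*l + p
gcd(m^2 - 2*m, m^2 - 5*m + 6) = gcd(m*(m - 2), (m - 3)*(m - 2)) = m - 2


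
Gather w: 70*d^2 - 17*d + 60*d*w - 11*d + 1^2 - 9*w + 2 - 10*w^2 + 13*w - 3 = 70*d^2 - 28*d - 10*w^2 + w*(60*d + 4)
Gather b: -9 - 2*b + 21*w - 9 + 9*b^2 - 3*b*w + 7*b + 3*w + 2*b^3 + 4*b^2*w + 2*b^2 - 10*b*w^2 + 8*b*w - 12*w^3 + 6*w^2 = 2*b^3 + b^2*(4*w + 11) + b*(-10*w^2 + 5*w + 5) - 12*w^3 + 6*w^2 + 24*w - 18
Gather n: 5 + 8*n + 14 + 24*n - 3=32*n + 16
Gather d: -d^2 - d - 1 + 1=-d^2 - d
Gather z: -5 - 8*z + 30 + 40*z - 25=32*z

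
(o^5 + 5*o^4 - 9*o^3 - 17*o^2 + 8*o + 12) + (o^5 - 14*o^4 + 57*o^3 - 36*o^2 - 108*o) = 2*o^5 - 9*o^4 + 48*o^3 - 53*o^2 - 100*o + 12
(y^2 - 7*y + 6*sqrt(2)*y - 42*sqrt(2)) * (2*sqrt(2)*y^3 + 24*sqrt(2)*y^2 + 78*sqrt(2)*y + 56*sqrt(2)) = 2*sqrt(2)*y^5 + 10*sqrt(2)*y^4 + 24*y^4 - 90*sqrt(2)*y^3 + 120*y^3 - 1080*y^2 - 490*sqrt(2)*y^2 - 5880*y - 392*sqrt(2)*y - 4704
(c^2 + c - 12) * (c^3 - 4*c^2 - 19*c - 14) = c^5 - 3*c^4 - 35*c^3 + 15*c^2 + 214*c + 168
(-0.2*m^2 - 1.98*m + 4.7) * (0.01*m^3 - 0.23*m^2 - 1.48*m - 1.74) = -0.002*m^5 + 0.0262*m^4 + 0.7984*m^3 + 2.1974*m^2 - 3.5108*m - 8.178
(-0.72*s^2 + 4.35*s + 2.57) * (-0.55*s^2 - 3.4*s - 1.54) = 0.396*s^4 + 0.0554999999999999*s^3 - 15.0947*s^2 - 15.437*s - 3.9578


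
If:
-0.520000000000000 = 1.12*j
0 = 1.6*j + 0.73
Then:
No Solution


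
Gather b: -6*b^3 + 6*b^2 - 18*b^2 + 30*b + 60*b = -6*b^3 - 12*b^2 + 90*b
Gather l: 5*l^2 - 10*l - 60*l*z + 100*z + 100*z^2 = 5*l^2 + l*(-60*z - 10) + 100*z^2 + 100*z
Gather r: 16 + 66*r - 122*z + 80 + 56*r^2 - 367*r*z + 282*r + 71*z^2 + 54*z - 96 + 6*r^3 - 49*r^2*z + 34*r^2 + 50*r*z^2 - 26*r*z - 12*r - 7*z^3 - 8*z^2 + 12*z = 6*r^3 + r^2*(90 - 49*z) + r*(50*z^2 - 393*z + 336) - 7*z^3 + 63*z^2 - 56*z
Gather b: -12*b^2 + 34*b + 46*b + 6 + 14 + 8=-12*b^2 + 80*b + 28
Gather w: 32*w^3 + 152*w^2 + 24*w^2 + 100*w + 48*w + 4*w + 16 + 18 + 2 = 32*w^3 + 176*w^2 + 152*w + 36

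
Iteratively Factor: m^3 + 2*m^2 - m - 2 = (m - 1)*(m^2 + 3*m + 2) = (m - 1)*(m + 1)*(m + 2)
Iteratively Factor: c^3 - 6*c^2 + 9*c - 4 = (c - 1)*(c^2 - 5*c + 4) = (c - 4)*(c - 1)*(c - 1)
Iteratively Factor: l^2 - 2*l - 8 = (l + 2)*(l - 4)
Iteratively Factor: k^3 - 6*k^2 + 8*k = (k)*(k^2 - 6*k + 8) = k*(k - 4)*(k - 2)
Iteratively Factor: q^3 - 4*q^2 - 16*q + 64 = (q - 4)*(q^2 - 16) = (q - 4)*(q + 4)*(q - 4)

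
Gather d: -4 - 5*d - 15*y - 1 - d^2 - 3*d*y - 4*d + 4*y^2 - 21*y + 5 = -d^2 + d*(-3*y - 9) + 4*y^2 - 36*y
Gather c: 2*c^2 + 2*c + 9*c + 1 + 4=2*c^2 + 11*c + 5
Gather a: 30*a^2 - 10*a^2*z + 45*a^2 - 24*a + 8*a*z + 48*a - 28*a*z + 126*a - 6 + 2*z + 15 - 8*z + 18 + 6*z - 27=a^2*(75 - 10*z) + a*(150 - 20*z)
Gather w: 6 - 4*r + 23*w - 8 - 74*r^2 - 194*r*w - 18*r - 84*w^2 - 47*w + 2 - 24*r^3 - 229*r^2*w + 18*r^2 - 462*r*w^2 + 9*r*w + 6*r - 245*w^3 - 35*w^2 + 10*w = -24*r^3 - 56*r^2 - 16*r - 245*w^3 + w^2*(-462*r - 119) + w*(-229*r^2 - 185*r - 14)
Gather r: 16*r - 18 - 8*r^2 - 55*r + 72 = -8*r^2 - 39*r + 54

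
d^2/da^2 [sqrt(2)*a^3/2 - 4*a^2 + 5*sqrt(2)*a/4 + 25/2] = 3*sqrt(2)*a - 8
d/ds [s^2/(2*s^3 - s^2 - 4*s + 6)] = 2*s*(2*s^3 - s^2 + s*(-3*s^2 + s + 2) - 4*s + 6)/(2*s^3 - s^2 - 4*s + 6)^2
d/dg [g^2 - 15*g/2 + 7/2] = 2*g - 15/2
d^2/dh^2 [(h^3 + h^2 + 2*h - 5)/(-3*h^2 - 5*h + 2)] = 2*(-34*h^3 + 147*h^2 + 177*h + 131)/(27*h^6 + 135*h^5 + 171*h^4 - 55*h^3 - 114*h^2 + 60*h - 8)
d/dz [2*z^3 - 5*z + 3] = 6*z^2 - 5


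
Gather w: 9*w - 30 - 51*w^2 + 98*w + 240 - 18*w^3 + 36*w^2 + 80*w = -18*w^3 - 15*w^2 + 187*w + 210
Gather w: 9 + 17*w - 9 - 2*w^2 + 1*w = -2*w^2 + 18*w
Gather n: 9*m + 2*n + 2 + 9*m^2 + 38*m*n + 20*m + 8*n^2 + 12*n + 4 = 9*m^2 + 29*m + 8*n^2 + n*(38*m + 14) + 6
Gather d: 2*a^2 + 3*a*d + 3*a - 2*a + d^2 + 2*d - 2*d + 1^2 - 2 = 2*a^2 + 3*a*d + a + d^2 - 1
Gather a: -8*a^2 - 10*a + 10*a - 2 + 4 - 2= -8*a^2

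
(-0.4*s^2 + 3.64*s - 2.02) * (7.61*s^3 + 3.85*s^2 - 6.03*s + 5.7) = -3.044*s^5 + 26.1604*s^4 + 1.0538*s^3 - 32.0062*s^2 + 32.9286*s - 11.514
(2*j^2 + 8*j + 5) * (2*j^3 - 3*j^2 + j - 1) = 4*j^5 + 10*j^4 - 12*j^3 - 9*j^2 - 3*j - 5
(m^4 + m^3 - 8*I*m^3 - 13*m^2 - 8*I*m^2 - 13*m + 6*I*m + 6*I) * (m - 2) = m^5 - m^4 - 8*I*m^4 - 15*m^3 + 8*I*m^3 + 13*m^2 + 22*I*m^2 + 26*m - 6*I*m - 12*I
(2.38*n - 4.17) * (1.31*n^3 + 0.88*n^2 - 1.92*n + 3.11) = 3.1178*n^4 - 3.3683*n^3 - 8.2392*n^2 + 15.4082*n - 12.9687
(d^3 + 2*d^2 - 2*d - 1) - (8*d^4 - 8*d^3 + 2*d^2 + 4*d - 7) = -8*d^4 + 9*d^3 - 6*d + 6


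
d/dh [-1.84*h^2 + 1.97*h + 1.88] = 1.97 - 3.68*h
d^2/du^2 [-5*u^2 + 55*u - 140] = -10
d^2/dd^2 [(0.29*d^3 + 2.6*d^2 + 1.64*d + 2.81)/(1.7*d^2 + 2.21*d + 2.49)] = (-9.679562*d^3 - 7.734354*d^2 + 32.478474*d + 17.85019)/(4.913*d^6 + 19.1607*d^5 + 46.49721*d^4 + 66.923441*d^3 + 68.104737*d^2 + 41.106663*d + 15.438249)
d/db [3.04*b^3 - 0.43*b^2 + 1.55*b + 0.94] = 9.12*b^2 - 0.86*b + 1.55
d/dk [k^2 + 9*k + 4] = 2*k + 9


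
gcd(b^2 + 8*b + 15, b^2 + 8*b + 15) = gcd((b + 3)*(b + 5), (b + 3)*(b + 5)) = b^2 + 8*b + 15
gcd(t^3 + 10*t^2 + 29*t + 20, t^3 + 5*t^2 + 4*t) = t^2 + 5*t + 4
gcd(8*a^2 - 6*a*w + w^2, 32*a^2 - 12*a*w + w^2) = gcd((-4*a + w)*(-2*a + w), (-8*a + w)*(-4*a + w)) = -4*a + w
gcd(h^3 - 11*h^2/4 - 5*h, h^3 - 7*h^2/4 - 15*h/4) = h^2 + 5*h/4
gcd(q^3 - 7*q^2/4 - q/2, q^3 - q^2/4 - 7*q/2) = q^2 - 2*q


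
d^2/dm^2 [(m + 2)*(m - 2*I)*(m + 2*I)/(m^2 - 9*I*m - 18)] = (m^3*(-118 + 36*I) + m^2*(264 + 972*I) + m*(2376 - 432*I) + 288 - 1296*I)/(m^6 - 27*I*m^5 - 297*m^4 + 1701*I*m^3 + 5346*m^2 - 8748*I*m - 5832)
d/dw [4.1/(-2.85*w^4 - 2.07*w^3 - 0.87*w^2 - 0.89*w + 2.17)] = (46.74*w^3 + 25.461*w^2 + 7.134*w + 3.649)/(2.85*w^4 + 2.07*w^3 + 0.87*w^2 + 0.89*w - 2.17)^2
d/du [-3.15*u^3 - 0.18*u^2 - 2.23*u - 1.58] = -9.45*u^2 - 0.36*u - 2.23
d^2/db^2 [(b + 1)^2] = 2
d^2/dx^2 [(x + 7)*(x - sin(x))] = (x + 7)*sin(x) - 2*cos(x) + 2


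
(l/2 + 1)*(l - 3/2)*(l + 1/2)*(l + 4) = l^4/2 + 5*l^3/2 + 5*l^2/8 - 25*l/4 - 3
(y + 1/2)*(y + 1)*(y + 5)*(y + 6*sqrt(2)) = y^4 + 13*y^3/2 + 6*sqrt(2)*y^3 + 8*y^2 + 39*sqrt(2)*y^2 + 5*y/2 + 48*sqrt(2)*y + 15*sqrt(2)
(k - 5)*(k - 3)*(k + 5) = k^3 - 3*k^2 - 25*k + 75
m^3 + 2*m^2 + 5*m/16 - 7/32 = (m - 1/4)*(m + 1/2)*(m + 7/4)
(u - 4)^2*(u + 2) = u^3 - 6*u^2 + 32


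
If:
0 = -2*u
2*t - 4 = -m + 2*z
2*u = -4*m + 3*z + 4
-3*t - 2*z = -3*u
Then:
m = 4/31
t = 24/31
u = 0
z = -36/31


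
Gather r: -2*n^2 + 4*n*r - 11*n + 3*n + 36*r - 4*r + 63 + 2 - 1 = -2*n^2 - 8*n + r*(4*n + 32) + 64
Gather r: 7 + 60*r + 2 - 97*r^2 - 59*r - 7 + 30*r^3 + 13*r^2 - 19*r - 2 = 30*r^3 - 84*r^2 - 18*r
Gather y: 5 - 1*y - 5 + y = 0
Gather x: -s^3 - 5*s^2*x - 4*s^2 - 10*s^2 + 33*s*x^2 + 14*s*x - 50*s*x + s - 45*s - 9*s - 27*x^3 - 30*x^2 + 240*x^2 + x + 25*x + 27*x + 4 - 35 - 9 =-s^3 - 14*s^2 - 53*s - 27*x^3 + x^2*(33*s + 210) + x*(-5*s^2 - 36*s + 53) - 40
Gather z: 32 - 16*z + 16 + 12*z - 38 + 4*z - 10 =0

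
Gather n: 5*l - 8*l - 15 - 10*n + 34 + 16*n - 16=-3*l + 6*n + 3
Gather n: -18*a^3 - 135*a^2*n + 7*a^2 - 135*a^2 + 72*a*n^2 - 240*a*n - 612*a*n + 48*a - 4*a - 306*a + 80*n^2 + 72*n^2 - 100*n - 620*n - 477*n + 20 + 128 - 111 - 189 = -18*a^3 - 128*a^2 - 262*a + n^2*(72*a + 152) + n*(-135*a^2 - 852*a - 1197) - 152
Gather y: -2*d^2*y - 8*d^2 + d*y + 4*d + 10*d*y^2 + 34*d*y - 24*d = -8*d^2 + 10*d*y^2 - 20*d + y*(-2*d^2 + 35*d)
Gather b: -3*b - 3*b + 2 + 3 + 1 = 6 - 6*b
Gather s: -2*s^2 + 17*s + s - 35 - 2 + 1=-2*s^2 + 18*s - 36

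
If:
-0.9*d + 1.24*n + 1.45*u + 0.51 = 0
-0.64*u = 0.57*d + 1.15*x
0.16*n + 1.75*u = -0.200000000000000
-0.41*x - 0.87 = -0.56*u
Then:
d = 6.48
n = 4.96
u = -0.57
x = -2.90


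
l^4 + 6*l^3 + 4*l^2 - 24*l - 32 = (l - 2)*(l + 2)^2*(l + 4)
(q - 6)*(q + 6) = q^2 - 36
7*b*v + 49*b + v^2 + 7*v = (7*b + v)*(v + 7)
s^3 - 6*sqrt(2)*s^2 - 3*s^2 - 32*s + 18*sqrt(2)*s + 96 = (s - 3)*(s - 8*sqrt(2))*(s + 2*sqrt(2))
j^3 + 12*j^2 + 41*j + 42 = (j + 2)*(j + 3)*(j + 7)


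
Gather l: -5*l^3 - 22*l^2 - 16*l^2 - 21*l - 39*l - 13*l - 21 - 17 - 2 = -5*l^3 - 38*l^2 - 73*l - 40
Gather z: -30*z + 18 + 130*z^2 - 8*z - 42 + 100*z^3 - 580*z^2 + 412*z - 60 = 100*z^3 - 450*z^2 + 374*z - 84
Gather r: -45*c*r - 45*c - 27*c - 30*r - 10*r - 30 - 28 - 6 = -72*c + r*(-45*c - 40) - 64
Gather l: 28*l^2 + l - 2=28*l^2 + l - 2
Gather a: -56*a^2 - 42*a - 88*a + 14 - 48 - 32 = -56*a^2 - 130*a - 66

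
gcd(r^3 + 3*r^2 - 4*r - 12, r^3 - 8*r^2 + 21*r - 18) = r - 2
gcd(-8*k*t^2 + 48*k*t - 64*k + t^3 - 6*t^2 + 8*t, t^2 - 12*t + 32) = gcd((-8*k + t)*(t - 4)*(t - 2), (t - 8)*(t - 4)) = t - 4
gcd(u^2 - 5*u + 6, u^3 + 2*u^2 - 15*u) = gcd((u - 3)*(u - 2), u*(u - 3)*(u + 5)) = u - 3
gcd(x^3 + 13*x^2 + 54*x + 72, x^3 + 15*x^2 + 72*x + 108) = x^2 + 9*x + 18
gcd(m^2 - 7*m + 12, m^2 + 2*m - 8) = 1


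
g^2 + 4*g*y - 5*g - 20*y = (g - 5)*(g + 4*y)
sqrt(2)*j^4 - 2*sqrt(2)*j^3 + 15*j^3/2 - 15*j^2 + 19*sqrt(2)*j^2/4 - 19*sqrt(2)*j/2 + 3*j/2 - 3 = (j - 2)*(j + sqrt(2)/2)*(j + 3*sqrt(2))*(sqrt(2)*j + 1/2)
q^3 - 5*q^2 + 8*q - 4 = (q - 2)^2*(q - 1)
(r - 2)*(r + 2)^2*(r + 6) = r^4 + 8*r^3 + 8*r^2 - 32*r - 48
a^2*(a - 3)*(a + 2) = a^4 - a^3 - 6*a^2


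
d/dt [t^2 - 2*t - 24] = 2*t - 2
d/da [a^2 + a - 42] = 2*a + 1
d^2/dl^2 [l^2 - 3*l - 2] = 2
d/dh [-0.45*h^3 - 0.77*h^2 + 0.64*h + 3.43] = -1.35*h^2 - 1.54*h + 0.64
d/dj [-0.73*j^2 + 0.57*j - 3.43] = 0.57 - 1.46*j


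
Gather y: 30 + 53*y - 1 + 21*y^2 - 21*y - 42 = 21*y^2 + 32*y - 13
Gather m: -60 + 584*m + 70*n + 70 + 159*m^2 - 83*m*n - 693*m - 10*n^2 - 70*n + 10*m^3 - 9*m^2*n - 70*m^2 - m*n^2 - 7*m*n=10*m^3 + m^2*(89 - 9*n) + m*(-n^2 - 90*n - 109) - 10*n^2 + 10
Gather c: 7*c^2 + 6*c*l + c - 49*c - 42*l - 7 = 7*c^2 + c*(6*l - 48) - 42*l - 7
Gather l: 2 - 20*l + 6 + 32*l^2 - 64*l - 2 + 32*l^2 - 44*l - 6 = 64*l^2 - 128*l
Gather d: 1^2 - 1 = 0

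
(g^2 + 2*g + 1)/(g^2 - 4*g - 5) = (g + 1)/(g - 5)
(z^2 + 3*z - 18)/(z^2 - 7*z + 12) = (z + 6)/(z - 4)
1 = 1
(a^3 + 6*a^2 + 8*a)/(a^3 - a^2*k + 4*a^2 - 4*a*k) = (a + 2)/(a - k)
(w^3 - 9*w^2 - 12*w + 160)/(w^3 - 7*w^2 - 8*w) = (w^2 - w - 20)/(w*(w + 1))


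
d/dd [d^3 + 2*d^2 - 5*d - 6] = 3*d^2 + 4*d - 5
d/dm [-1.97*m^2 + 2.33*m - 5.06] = 2.33 - 3.94*m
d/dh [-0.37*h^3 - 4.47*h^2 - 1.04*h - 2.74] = -1.11*h^2 - 8.94*h - 1.04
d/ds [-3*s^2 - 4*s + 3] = -6*s - 4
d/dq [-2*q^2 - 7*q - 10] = -4*q - 7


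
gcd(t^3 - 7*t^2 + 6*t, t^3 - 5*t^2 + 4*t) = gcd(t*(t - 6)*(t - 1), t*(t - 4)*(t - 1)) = t^2 - t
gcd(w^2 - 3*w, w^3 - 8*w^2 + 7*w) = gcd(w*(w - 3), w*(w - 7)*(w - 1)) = w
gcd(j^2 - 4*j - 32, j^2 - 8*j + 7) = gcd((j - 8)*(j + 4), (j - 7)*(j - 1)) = 1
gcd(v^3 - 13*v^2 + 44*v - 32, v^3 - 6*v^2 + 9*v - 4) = v^2 - 5*v + 4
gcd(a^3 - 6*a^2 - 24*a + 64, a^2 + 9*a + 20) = a + 4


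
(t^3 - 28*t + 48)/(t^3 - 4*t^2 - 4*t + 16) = (t + 6)/(t + 2)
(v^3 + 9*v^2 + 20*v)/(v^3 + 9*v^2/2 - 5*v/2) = 2*(v + 4)/(2*v - 1)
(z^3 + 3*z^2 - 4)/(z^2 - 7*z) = (z^3 + 3*z^2 - 4)/(z*(z - 7))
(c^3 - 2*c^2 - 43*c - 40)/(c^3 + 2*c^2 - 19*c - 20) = (c - 8)/(c - 4)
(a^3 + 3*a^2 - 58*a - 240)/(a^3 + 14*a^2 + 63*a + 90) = (a - 8)/(a + 3)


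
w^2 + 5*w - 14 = (w - 2)*(w + 7)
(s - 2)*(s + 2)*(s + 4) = s^3 + 4*s^2 - 4*s - 16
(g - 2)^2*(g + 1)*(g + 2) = g^4 - g^3 - 6*g^2 + 4*g + 8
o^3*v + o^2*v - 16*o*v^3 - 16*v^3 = (o - 4*v)*(o + 4*v)*(o*v + v)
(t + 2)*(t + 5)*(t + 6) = t^3 + 13*t^2 + 52*t + 60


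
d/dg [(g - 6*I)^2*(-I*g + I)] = I*(g - 6*I)*(-3*g + 2 + 6*I)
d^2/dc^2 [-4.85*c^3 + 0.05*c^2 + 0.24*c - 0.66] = 0.1 - 29.1*c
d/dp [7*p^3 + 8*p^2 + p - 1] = 21*p^2 + 16*p + 1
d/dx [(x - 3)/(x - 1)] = 2/(x - 1)^2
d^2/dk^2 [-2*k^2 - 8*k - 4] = -4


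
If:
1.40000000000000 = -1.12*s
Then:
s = -1.25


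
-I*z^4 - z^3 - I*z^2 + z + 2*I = (z - 1)*(z - 2*I)*(z + I)*(-I*z - I)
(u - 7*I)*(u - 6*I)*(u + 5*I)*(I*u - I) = I*u^4 + 8*u^3 - I*u^3 - 8*u^2 + 23*I*u^2 + 210*u - 23*I*u - 210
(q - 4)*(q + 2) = q^2 - 2*q - 8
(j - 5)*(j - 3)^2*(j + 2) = j^4 - 9*j^3 + 17*j^2 + 33*j - 90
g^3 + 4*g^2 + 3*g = g*(g + 1)*(g + 3)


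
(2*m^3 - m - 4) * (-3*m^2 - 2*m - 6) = -6*m^5 - 4*m^4 - 9*m^3 + 14*m^2 + 14*m + 24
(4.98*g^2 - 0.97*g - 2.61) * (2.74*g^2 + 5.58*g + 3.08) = 13.6452*g^4 + 25.1306*g^3 + 2.7744*g^2 - 17.5514*g - 8.0388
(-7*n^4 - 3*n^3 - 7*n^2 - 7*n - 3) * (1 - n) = 7*n^5 - 4*n^4 + 4*n^3 - 4*n - 3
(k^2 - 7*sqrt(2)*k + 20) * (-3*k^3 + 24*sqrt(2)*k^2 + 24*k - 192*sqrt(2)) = -3*k^5 + 45*sqrt(2)*k^4 - 372*k^3 + 120*sqrt(2)*k^2 + 3168*k - 3840*sqrt(2)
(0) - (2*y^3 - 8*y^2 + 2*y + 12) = -2*y^3 + 8*y^2 - 2*y - 12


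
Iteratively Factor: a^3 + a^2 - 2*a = (a + 2)*(a^2 - a) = a*(a + 2)*(a - 1)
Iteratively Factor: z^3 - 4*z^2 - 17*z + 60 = (z + 4)*(z^2 - 8*z + 15) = (z - 3)*(z + 4)*(z - 5)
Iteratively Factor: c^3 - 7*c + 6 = (c - 2)*(c^2 + 2*c - 3) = (c - 2)*(c + 3)*(c - 1)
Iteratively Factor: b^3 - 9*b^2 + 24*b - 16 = (b - 4)*(b^2 - 5*b + 4) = (b - 4)*(b - 1)*(b - 4)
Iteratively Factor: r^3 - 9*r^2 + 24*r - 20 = (r - 2)*(r^2 - 7*r + 10) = (r - 2)^2*(r - 5)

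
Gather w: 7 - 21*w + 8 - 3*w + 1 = 16 - 24*w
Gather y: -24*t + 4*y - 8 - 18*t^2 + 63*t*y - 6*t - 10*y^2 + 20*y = -18*t^2 - 30*t - 10*y^2 + y*(63*t + 24) - 8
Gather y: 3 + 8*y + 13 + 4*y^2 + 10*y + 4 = 4*y^2 + 18*y + 20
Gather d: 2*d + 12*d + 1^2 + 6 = 14*d + 7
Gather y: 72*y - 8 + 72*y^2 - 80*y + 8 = 72*y^2 - 8*y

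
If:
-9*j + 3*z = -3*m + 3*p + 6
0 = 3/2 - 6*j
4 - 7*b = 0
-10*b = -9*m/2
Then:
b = 4/7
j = 1/4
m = 80/63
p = z - 373/252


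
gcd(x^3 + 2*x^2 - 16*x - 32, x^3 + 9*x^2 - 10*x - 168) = x - 4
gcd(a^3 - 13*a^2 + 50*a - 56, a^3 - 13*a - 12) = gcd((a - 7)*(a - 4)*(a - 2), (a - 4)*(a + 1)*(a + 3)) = a - 4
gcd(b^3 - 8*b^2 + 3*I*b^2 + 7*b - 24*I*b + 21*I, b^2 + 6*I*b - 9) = b + 3*I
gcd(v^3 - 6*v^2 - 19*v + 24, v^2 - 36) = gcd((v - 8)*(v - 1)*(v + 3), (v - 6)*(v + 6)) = 1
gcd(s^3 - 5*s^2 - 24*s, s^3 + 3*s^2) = s^2 + 3*s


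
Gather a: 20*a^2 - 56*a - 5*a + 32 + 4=20*a^2 - 61*a + 36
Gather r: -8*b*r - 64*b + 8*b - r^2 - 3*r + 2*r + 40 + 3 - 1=-56*b - r^2 + r*(-8*b - 1) + 42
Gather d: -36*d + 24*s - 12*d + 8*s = -48*d + 32*s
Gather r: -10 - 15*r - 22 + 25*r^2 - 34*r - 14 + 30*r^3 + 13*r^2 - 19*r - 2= 30*r^3 + 38*r^2 - 68*r - 48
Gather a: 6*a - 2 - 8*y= 6*a - 8*y - 2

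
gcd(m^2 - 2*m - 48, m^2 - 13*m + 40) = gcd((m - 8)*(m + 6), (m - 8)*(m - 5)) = m - 8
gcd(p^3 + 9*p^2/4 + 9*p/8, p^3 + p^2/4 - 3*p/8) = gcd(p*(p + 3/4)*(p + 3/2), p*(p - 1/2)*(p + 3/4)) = p^2 + 3*p/4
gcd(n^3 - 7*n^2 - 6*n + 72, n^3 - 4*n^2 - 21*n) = n + 3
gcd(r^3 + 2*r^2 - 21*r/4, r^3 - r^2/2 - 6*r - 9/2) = 1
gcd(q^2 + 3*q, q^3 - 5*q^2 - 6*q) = q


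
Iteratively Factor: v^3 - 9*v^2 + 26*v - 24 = (v - 2)*(v^2 - 7*v + 12) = (v - 3)*(v - 2)*(v - 4)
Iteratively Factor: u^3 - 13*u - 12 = (u + 3)*(u^2 - 3*u - 4) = (u + 1)*(u + 3)*(u - 4)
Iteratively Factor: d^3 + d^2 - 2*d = (d - 1)*(d^2 + 2*d) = d*(d - 1)*(d + 2)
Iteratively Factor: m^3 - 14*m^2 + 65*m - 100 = (m - 5)*(m^2 - 9*m + 20) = (m - 5)^2*(m - 4)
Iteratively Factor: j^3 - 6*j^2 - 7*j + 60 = (j - 5)*(j^2 - j - 12) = (j - 5)*(j - 4)*(j + 3)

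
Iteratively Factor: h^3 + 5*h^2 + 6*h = (h + 2)*(h^2 + 3*h) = (h + 2)*(h + 3)*(h)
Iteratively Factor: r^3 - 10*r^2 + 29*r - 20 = (r - 4)*(r^2 - 6*r + 5) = (r - 4)*(r - 1)*(r - 5)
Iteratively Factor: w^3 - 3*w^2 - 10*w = (w + 2)*(w^2 - 5*w) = (w - 5)*(w + 2)*(w)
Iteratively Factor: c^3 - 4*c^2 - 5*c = (c - 5)*(c^2 + c) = c*(c - 5)*(c + 1)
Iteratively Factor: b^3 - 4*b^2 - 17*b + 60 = (b - 5)*(b^2 + b - 12) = (b - 5)*(b + 4)*(b - 3)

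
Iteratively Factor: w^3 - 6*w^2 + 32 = (w - 4)*(w^2 - 2*w - 8) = (w - 4)*(w + 2)*(w - 4)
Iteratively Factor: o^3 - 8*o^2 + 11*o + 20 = (o - 5)*(o^2 - 3*o - 4) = (o - 5)*(o - 4)*(o + 1)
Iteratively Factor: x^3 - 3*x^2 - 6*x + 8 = (x - 1)*(x^2 - 2*x - 8) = (x - 1)*(x + 2)*(x - 4)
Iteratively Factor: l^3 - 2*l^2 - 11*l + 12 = (l - 4)*(l^2 + 2*l - 3) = (l - 4)*(l - 1)*(l + 3)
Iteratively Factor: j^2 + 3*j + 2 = (j + 1)*(j + 2)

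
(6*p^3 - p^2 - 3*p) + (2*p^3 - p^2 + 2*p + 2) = 8*p^3 - 2*p^2 - p + 2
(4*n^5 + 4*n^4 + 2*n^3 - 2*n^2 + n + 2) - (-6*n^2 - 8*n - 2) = 4*n^5 + 4*n^4 + 2*n^3 + 4*n^2 + 9*n + 4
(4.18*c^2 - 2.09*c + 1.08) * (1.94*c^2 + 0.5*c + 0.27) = 8.1092*c^4 - 1.9646*c^3 + 2.1788*c^2 - 0.0243*c + 0.2916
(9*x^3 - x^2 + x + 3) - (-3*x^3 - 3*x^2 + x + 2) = 12*x^3 + 2*x^2 + 1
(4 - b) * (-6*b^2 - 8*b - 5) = 6*b^3 - 16*b^2 - 27*b - 20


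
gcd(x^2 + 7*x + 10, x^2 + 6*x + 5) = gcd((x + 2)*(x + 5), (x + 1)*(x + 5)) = x + 5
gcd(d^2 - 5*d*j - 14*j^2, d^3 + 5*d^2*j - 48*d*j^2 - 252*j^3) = d - 7*j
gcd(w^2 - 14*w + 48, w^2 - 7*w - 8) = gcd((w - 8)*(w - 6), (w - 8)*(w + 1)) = w - 8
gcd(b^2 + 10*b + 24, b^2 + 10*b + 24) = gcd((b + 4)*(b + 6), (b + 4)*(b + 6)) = b^2 + 10*b + 24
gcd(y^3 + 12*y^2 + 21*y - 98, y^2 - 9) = 1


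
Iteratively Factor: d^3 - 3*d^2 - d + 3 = (d - 3)*(d^2 - 1) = (d - 3)*(d - 1)*(d + 1)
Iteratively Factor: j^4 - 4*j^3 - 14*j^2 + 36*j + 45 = (j + 3)*(j^3 - 7*j^2 + 7*j + 15) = (j - 3)*(j + 3)*(j^2 - 4*j - 5) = (j - 5)*(j - 3)*(j + 3)*(j + 1)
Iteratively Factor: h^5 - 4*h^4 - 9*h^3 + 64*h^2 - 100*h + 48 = (h - 1)*(h^4 - 3*h^3 - 12*h^2 + 52*h - 48) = (h - 1)*(h + 4)*(h^3 - 7*h^2 + 16*h - 12) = (h - 2)*(h - 1)*(h + 4)*(h^2 - 5*h + 6) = (h - 2)^2*(h - 1)*(h + 4)*(h - 3)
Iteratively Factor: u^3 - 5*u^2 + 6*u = (u - 2)*(u^2 - 3*u) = u*(u - 2)*(u - 3)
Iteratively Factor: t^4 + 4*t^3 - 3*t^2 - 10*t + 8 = (t + 4)*(t^3 - 3*t + 2) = (t - 1)*(t + 4)*(t^2 + t - 2) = (t - 1)*(t + 2)*(t + 4)*(t - 1)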